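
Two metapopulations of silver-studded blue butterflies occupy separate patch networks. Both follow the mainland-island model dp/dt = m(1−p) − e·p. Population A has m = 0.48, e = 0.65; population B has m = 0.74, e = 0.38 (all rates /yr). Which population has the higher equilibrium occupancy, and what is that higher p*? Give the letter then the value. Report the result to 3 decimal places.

B, 0.661

A: p*_A = m/(m+e) = 0.48/1.1300 = 0.4248.
B: p*_B = 0.74/1.1200 = 0.6607.
B is higher at 0.6607.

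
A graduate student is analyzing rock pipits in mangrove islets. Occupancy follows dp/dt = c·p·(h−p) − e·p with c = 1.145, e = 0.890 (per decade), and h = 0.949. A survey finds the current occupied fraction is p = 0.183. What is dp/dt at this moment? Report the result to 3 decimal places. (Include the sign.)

-0.002

Colonization term: c·p·(h−p) = 1.145×0.183×0.7660 = 0.16050.
Extinction term: e·p = 0.16287.
dp/dt = 0.16050 − 0.16287 = -0.00237.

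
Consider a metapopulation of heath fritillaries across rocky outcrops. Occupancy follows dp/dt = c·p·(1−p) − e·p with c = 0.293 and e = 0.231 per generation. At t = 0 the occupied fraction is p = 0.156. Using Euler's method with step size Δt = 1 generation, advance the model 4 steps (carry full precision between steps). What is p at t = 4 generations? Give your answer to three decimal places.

Update rule: p ← p + [c·p·(1−p) − e·p]·Δt with Δt = 1.
  1  |  dp/dt·Δt = +0.002542  |  p_1 = 0.158542
  2  |  dp/dt·Δt = +0.002465  |  p_2 = 0.161006
  3  |  dp/dt·Δt = +0.002387  |  p_3 = 0.163393
  4  |  dp/dt·Δt = +0.002308  |  p_4 = 0.165701

0.166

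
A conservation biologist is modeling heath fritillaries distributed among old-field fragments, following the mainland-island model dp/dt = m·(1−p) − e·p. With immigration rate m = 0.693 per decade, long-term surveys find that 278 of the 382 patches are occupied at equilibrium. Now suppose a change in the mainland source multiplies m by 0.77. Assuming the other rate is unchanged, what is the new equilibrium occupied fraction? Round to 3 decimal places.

Observed p* = 278/382 = 0.72775.
Balance m(1−p*) = e·p* gives e = m(1−p*)/p* = 0.693×0.27225/0.72775 = 0.25925.
New p* = m/(m+e) = 0.53361/(0.53361+0.25925) = 0.67302.

0.673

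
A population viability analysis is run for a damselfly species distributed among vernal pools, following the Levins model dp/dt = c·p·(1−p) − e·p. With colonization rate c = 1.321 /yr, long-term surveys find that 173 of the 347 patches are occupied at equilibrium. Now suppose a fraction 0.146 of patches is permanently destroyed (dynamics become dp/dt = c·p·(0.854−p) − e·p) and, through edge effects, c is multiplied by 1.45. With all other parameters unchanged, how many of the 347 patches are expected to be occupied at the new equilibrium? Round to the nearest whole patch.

Observed p* = 173/347 = 0.49856.
Balance c(1−p*) = e gives e = 1.321×(1 − 0.49856) = 0.66240.
New p* = 0.854 − e/c = 0.854 − 0.66240/1.91545 = 0.50818.
Expected occupied = 347 × 0.50818 = 176.34 ≈ 176.

176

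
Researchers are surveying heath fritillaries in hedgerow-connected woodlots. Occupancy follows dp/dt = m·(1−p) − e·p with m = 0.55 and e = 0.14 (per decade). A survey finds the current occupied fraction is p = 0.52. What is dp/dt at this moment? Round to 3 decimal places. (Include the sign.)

0.191

Colonization term: m·(1−p) = 0.55×0.4800 = 0.26400.
Extinction term: e·p = 0.07280.
dp/dt = 0.26400 − 0.07280 = 0.19120.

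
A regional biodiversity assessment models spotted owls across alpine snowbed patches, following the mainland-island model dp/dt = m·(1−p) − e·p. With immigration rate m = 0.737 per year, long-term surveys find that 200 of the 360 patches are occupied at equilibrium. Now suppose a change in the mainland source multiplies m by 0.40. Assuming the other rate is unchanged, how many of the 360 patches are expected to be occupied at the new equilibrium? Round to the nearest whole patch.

120

Observed p* = 200/360 = 0.55556.
Balance m(1−p*) = e·p* gives e = m(1−p*)/p* = 0.737×0.44444/0.55556 = 0.58959.
New p* = m/(m+e) = 0.29480/(0.29480+0.58959) = 0.33334.
Expected occupied = 360 × 0.33334 = 120.00 ≈ 120.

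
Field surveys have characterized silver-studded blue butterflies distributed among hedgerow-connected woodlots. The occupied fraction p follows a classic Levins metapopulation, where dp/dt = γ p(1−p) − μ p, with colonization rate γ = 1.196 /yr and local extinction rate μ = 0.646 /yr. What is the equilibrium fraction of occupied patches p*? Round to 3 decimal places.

At equilibrium, colonization balances extinction: γ·p*·(1−p*) = μ·p*.
So p* = 1 − μ/γ = 1 − 0.646/1.196 = 1 − 0.5401 = 0.4599.

0.460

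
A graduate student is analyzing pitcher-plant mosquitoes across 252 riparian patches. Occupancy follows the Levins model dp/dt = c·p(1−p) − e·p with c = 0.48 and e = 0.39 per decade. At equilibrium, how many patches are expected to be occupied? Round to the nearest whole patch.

p* = 1 − e/c = 1 − 0.39/0.48 = 0.1875.
Expected occupied patches = N × p* = 252 × 0.1875 = 47.25 ≈ 47.

47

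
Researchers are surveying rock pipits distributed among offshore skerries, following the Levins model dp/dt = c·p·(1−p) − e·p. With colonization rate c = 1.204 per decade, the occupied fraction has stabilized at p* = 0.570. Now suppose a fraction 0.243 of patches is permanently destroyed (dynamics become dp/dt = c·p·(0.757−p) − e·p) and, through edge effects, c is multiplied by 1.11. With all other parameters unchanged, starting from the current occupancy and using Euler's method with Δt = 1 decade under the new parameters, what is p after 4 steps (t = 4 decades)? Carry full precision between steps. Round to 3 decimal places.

Balance c(1−p*) = e gives e = 1.204×(1 − 0.57000) = 0.51772.
Starting from p₀ = 0.57000; update p ← p + (dp/dt)·Δt with the new parameters.
p: 0.57000 → 0.41735  (Δp = -0.15265)
p: 0.41735 → 0.39072  (Δp = -0.02663)
p: 0.39072 → 0.37970  (Δp = -0.01102)
p: 0.37970 → 0.37458  (Δp = -0.00512)

0.375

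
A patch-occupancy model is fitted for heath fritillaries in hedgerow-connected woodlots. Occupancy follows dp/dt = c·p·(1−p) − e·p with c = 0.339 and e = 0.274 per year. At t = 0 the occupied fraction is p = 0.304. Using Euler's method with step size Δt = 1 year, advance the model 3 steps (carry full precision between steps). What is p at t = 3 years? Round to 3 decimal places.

Update rule: p ← p + [c·p·(1−p) − e·p]·Δt with Δt = 1.
  1  |  dp/dt·Δt = -0.011569  |  p_1 = 0.292431
  2  |  dp/dt·Δt = -0.009982  |  p_2 = 0.282449
  3  |  dp/dt·Δt = -0.008685  |  p_3 = 0.273764

0.274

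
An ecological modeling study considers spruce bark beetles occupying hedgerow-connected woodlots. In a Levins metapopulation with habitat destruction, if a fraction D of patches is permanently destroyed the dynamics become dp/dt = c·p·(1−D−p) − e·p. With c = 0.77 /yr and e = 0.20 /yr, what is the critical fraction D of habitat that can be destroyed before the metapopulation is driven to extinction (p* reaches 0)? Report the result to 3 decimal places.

0.740

The nontrivial equilibrium is p* = (1−D) − e/c; extinction occurs when this hits zero.
So D_crit = 1 − e/c = 1 − 0.20/0.77 = 1 − 0.2597 = 0.7403.
This equals the undisturbed p*, a classic result of Lande's extension.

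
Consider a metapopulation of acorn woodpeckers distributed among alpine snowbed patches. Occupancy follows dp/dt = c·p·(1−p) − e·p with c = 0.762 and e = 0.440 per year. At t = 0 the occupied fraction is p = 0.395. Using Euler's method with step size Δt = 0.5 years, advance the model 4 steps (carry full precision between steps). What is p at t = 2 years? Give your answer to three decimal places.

0.408

Update rule: p ← p + [c·p·(1−p) − e·p]·Δt with Δt = 0.5.
step 1: Δp = +0.00415, p = 0.39915
step 2: Δp = +0.00356, p = 0.40271
step 3: Δp = +0.00305, p = 0.40576
step 4: Δp = +0.00260, p = 0.40836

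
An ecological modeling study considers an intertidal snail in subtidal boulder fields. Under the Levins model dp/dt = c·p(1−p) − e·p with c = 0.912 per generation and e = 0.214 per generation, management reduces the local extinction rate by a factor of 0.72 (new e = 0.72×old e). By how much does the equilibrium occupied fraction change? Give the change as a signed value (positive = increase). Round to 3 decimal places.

0.066

Before: p* = 1 − 0.214/0.912 = 0.7654.
After the change, c = 0.912, e = 0.15408, so p* = 1 − 0.15408/0.912 = 0.8311.
Δp* = 0.8311 − 0.7654 = +0.0657.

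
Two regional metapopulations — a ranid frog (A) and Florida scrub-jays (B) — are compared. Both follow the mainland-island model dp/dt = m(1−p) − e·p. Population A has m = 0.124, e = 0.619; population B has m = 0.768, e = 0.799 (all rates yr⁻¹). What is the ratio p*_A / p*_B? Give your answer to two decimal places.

A: p*_A = m/(m+e) = 0.124/0.7430 = 0.1669.
B: p*_B = 0.768/1.5670 = 0.4901.
p*_A / p*_B = 0.1669/0.4901 = 0.3405.

0.34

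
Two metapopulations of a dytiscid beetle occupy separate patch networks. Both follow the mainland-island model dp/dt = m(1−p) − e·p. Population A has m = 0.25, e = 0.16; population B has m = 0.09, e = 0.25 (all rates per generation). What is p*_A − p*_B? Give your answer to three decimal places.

0.345

A: p*_A = m/(m+e) = 0.25/0.4100 = 0.6098.
B: p*_B = 0.09/0.3400 = 0.2647.
p*_A − p*_B = 0.6098 − 0.2647 = 0.3451.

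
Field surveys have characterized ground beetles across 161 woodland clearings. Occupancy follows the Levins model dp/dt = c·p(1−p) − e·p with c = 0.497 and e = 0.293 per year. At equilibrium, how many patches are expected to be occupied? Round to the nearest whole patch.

66

p* = 1 − e/c = 1 − 0.293/0.497 = 0.4105.
Expected occupied patches = N × p* = 161 × 0.4105 = 66.08 ≈ 66.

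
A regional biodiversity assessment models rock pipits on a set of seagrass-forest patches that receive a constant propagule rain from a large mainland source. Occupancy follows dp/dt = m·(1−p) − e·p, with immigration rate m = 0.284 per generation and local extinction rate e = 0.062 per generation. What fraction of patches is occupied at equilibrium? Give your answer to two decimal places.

Setting dp/dt = 0: m − m·p* = e·p*, so m = (m+e)·p*.
p* = m/(m+e) = 0.284/(0.284+0.062) = 0.284/0.3460 = 0.8208.

0.82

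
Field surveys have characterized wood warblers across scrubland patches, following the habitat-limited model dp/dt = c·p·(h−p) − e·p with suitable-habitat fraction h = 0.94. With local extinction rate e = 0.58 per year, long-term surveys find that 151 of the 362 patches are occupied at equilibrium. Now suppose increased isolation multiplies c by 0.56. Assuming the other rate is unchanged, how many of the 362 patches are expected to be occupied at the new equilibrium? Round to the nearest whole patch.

Observed p* = 151/362 = 0.41713.
Balance c(h−p*) = e gives c = e/(0.94 − 0.41713) = 0.58/0.52287 = 1.10926.
New p* = 0.94 − e/c = 0.94 − 0.58000/0.62119 = 0.00631.
Expected occupied = 362 × 0.00631 = 2.28 ≈ 2.

2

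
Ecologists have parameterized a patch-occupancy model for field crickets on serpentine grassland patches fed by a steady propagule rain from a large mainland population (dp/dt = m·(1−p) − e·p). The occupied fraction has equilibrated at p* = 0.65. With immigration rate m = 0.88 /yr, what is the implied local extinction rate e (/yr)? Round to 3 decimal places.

At equilibrium m(1−p*) = e·p*, so e = m(1−p*)/p*.
e = 0.88 × 0.3500 / 0.65 = 0.4738.

0.474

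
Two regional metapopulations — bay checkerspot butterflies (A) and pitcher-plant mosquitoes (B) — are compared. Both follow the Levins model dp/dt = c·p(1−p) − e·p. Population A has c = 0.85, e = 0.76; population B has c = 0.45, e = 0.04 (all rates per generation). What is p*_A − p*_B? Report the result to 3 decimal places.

-0.805

A: p*_A = 1 − 0.76/0.85 = 0.1059.
B: p*_B = 1 − 0.04/0.45 = 0.9111.
p*_A − p*_B = 0.1059 − 0.9111 = -0.8052.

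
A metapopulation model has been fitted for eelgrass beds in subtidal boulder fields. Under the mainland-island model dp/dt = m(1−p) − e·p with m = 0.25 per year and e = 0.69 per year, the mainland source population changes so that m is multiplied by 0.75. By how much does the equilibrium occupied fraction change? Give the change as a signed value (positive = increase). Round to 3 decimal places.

-0.052

Before: p* = 0.25/(0.25+0.69) = 0.2660.
After: m = 0.1875, e = 0.69; p* = 0.1875/0.8775 = 0.2137.
Δp* = 0.2137 − 0.2660 = -0.0523.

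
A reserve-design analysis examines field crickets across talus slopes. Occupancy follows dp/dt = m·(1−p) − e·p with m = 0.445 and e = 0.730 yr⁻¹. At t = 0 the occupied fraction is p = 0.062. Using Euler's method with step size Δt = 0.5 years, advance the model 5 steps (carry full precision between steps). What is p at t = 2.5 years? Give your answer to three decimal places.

Update rule: p ← p + [m·(1−p) − e·p]·Δt with Δt = 0.5.
p: 0.06200 → 0.24807  (Δp = +0.18607)
p: 0.24807 → 0.32483  (Δp = +0.07676)
p: 0.32483 → 0.35649  (Δp = +0.03166)
p: 0.35649 → 0.36955  (Δp = +0.01306)
p: 0.36955 → 0.37494  (Δp = +0.00539)

0.375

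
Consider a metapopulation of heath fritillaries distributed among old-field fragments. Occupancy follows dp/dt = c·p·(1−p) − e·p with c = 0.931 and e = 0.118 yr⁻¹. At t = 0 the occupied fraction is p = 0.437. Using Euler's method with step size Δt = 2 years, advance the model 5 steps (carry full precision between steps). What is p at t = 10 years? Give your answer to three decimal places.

Update rule: p ← p + [c·p·(1−p) − e·p]·Δt with Δt = 2.
p: 0.43700 → 0.79198  (Δp = +0.35498)
p: 0.79198 → 0.91183  (Δp = +0.11986)
p: 0.91183 → 0.84633  (Δp = -0.06550)
p: 0.84633 → 0.88876  (Δp = +0.04243)
p: 0.88876 → 0.86310  (Δp = -0.02566)

0.863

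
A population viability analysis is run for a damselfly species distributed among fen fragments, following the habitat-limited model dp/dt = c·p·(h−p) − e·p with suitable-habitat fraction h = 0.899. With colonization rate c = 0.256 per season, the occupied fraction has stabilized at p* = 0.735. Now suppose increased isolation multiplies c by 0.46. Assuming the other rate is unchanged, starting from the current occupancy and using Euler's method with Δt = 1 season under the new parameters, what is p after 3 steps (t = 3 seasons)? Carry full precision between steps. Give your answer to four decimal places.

Balance c(h−p*) = e gives e = 0.256×(0.899 − 0.73500) = 0.04198.
Starting from p₀ = 0.73500; update p ← p + (dp/dt)·Δt with the new parameters.
step 1: Δp = -0.01666, p = 0.71834
step 2: Δp = -0.01488, p = 0.70346
step 3: Δp = -0.01334, p = 0.69012

0.6901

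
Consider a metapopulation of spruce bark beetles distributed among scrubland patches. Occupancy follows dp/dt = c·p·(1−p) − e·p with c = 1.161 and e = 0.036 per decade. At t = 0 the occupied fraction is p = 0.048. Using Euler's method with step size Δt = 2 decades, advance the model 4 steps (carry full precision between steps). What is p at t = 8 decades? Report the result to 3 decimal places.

0.959

Update rule: p ← p + [c·p·(1−p) − e·p]·Δt with Δt = 2.
p: 0.04800 → 0.15065  (Δp = +0.10265)
p: 0.15065 → 0.43691  (Δp = +0.28626)
p: 0.43691 → 0.97672  (Δp = +0.53980)
p: 0.97672 → 0.95920  (Δp = -0.01751)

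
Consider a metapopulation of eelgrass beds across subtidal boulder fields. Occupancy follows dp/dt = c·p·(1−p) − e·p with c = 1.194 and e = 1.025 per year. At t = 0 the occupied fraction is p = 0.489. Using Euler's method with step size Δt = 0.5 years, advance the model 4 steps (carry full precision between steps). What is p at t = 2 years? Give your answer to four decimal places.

0.2667

Update rule: p ← p + [c·p·(1−p) − e·p]·Δt with Δt = 0.5.
t = 0.5: p = 0.48900 + (-0.10143) = 0.38757
t = 1: p = 0.38757 + (-0.05692) = 0.33064
t = 1.5: p = 0.33064 + (-0.03733) = 0.29331
t = 2: p = 0.29331 + (-0.02658) = 0.26674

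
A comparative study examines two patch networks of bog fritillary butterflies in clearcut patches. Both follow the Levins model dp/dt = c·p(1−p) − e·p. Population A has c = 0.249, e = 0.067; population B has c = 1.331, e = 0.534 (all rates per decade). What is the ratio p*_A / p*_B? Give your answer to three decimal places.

1.221

A: p*_A = 1 − 0.067/0.249 = 0.7309.
B: p*_B = 1 − 0.534/1.331 = 0.5988.
p*_A / p*_B = 0.7309/0.5988 = 1.2207.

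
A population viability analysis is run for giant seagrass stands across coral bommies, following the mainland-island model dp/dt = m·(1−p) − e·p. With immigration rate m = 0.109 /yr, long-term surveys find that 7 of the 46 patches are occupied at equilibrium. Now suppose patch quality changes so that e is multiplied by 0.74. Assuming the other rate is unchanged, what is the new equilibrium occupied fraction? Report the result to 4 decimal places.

Observed p* = 7/46 = 0.15217.
Balance m(1−p*) = e·p* gives e = m(1−p*)/p* = 0.109×0.84783/0.15217 = 0.60730.
New p* = m/(m+e) = 0.10900/(0.10900+0.44940) = 0.19520.

0.1952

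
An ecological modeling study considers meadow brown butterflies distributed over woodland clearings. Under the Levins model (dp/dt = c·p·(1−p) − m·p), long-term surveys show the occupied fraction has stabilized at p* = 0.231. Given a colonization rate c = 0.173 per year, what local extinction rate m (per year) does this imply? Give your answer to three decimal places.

0.133

At equilibrium c(1−p*) = m.
m = 0.173 × (1 − 0.231) = 0.173 × 0.7690 = 0.1330.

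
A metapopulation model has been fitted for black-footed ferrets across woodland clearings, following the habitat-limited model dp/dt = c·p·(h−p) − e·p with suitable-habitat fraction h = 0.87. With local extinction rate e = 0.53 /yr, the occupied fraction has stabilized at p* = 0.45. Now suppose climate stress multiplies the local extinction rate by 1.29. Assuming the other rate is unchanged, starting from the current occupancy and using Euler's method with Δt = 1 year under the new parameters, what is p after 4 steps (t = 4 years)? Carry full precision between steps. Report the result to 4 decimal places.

Balance c(h−p*) = e gives c = e/(0.87 − 0.45000) = 0.53/0.42000 = 1.26190.
Starting from p₀ = 0.45000; update p ← p + (dp/dt)·Δt with the new parameters.
p: 0.45000 → 0.38084  (Δp = -0.06917)
p: 0.38084 → 0.35554  (Δp = -0.02530)
p: 0.35554 → 0.34327  (Δp = -0.01227)
p: 0.34327 → 0.33674  (Δp = -0.00653)

0.3367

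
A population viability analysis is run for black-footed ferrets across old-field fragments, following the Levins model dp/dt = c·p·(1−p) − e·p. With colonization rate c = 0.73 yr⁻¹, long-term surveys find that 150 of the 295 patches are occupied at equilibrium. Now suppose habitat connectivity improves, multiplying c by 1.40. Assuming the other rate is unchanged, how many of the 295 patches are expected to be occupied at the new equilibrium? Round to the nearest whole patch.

Observed p* = 150/295 = 0.50847.
Balance c(1−p*) = e gives e = 0.73×(1 − 0.50847) = 0.35882.
New p* = 1 − e/c = 1 − 0.35882/1.02200 = 0.64890.
Expected occupied = 295 × 0.64890 = 191.43 ≈ 191.

191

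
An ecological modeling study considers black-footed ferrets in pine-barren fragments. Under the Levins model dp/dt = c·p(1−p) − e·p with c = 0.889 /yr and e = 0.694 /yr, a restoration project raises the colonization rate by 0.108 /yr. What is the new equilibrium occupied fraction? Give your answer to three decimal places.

Before: p* = 1 − 0.694/0.889 = 0.2193.
After the change, c = 0.997, e = 0.694, so p* = 1 − 0.694/0.997 = 0.3039.

0.304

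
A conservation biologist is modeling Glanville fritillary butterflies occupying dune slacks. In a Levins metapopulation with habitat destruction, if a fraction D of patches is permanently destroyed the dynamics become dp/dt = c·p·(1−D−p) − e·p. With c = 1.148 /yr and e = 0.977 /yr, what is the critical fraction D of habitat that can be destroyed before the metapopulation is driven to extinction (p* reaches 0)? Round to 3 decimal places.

0.149

The nontrivial equilibrium is p* = (1−D) − e/c; extinction occurs when this hits zero.
So D_crit = 1 − e/c = 1 − 0.977/1.148 = 1 − 0.8510 = 0.1490.
This equals the undisturbed p*, a classic result of Lande's extension.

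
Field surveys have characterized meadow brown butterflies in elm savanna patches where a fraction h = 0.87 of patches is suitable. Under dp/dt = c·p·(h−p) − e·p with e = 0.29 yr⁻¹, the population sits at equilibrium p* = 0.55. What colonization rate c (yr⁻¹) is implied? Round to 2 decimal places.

At equilibrium c(h−p*) = e, so c = e/(h−p*).
c = 0.29/(0.87 − 0.55) = 0.29/0.3200 = 0.9063.

0.91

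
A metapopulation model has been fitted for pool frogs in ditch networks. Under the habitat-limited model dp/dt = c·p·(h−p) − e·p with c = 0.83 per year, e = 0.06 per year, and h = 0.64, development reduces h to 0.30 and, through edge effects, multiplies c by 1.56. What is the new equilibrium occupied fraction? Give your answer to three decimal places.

Before: p* = h − e/c = 0.64 − 0.06/0.83 = 0.64 − 0.0723 = 0.5677.
After: c = 1.2948, e = 0.06, h = 0.30; p* = 0.30 − 0.06/1.2948 = 0.2537.

0.254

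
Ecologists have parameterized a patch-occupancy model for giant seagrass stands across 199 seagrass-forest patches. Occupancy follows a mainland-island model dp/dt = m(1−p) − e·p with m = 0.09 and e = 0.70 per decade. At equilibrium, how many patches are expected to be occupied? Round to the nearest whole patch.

p* = m/(m+e) = 0.09/0.7900 = 0.1139.
Expected occupied patches = N × p* = 199 × 0.1139 = 22.67 ≈ 23.

23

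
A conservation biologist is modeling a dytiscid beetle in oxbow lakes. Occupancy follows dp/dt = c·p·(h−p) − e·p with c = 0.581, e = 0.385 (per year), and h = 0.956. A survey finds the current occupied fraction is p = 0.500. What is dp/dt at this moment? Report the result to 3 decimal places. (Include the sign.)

Colonization term: c·p·(h−p) = 0.581×0.500×0.4560 = 0.13247.
Extinction term: e·p = 0.19250.
dp/dt = 0.13247 − 0.19250 = -0.06003.

-0.060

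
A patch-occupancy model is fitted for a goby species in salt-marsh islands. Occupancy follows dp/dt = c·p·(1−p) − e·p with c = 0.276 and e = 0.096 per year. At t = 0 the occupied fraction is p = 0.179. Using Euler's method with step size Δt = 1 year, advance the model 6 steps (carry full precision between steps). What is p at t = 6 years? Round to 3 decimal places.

0.340

Update rule: p ← p + [c·p·(1−p) − e·p]·Δt with Δt = 1.
  1  |  dp/dt·Δt = +0.023377  |  p_1 = 0.202377
  2  |  dp/dt·Δt = +0.025124  |  p_2 = 0.227501
  3  |  dp/dt·Δt = +0.026665  |  p_3 = 0.254166
  4  |  dp/dt·Δt = +0.027920  |  p_4 = 0.282086
  5  |  dp/dt·Δt = +0.028813  |  p_5 = 0.310899
  6  |  dp/dt·Δt = +0.029284  |  p_6 = 0.340184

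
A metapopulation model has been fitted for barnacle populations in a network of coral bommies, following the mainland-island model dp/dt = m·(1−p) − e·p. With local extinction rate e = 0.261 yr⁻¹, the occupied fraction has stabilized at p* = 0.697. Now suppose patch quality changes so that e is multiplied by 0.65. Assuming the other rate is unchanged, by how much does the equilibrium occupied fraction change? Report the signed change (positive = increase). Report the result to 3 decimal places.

0.083

Balance m(1−p*) = e·p* gives m = e·p*/(1−p*) = 0.261×0.69700/0.30300 = 0.60039.
New p* = m/(m+e) = 0.60039/(0.60039+0.16965) = 0.77969.
Δp* = 0.77969 − 0.69700 = +0.08269.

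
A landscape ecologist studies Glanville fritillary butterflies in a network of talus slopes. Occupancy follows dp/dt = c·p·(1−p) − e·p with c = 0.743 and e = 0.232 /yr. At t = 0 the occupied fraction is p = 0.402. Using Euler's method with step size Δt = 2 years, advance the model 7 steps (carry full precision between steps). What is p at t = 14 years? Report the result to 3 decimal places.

0.688

Update rule: p ← p + [c·p·(1−p) − e·p]·Δt with Δt = 2.
t = 2: p = 0.40200 + (+0.17070) = 0.57270
t = 4: p = 0.57270 + (+0.09791) = 0.67061
t = 6: p = 0.67061 + (+0.01708) = 0.68769
t = 8: p = 0.68769 + (+0.00006) = 0.68775
t = 10: p = 0.68775 + (-0.00000) = 0.68775
t = 12: p = 0.68775 + (+0.00000) = 0.68775
t = 14: p = 0.68775 + (-0.00000) = 0.68775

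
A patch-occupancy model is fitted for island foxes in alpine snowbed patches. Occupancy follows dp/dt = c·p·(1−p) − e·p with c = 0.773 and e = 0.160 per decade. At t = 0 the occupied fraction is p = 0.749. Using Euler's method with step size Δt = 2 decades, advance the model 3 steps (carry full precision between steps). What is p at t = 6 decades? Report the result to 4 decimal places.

0.7934

Update rule: p ← p + [c·p·(1−p) − e·p]·Δt with Δt = 2.
p: 0.74900 → 0.79997  (Δp = +0.05097)
p: 0.79997 → 0.79137  (Δp = -0.00860)
p: 0.79137 → 0.79338  (Δp = +0.00201)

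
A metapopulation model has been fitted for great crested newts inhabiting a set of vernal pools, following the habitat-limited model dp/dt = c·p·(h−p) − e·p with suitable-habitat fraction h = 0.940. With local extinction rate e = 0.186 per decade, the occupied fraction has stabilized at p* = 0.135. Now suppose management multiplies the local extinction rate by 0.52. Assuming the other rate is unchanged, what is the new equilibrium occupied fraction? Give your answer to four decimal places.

0.5214

Balance c(h−p*) = e gives c = e/(0.94 − 0.13500) = 0.186/0.80500 = 0.23106.
New p* = 0.94 − e/c = 0.94 − 0.09672/0.23106 = 0.52141.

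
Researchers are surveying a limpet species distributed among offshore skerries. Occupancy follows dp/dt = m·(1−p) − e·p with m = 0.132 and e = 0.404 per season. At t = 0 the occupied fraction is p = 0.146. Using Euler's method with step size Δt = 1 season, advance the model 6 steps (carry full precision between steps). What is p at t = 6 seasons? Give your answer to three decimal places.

Update rule: p ← p + [m·(1−p) − e·p]·Δt with Δt = 1.
t = 1: p = 0.14600 + (+0.05374) = 0.19974
t = 2: p = 0.19974 + (+0.02494) = 0.22468
t = 3: p = 0.22468 + (+0.01157) = 0.23625
t = 4: p = 0.23625 + (+0.00537) = 0.24162
t = 5: p = 0.24162 + (+0.00249) = 0.24411
t = 6: p = 0.24411 + (+0.00116) = 0.24527

0.245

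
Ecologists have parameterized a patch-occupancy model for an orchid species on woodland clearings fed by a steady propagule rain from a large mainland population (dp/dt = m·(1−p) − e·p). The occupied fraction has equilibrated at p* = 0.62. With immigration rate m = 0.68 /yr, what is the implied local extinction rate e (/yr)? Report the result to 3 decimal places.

0.417

At equilibrium m(1−p*) = e·p*, so e = m(1−p*)/p*.
e = 0.68 × 0.3800 / 0.62 = 0.4168.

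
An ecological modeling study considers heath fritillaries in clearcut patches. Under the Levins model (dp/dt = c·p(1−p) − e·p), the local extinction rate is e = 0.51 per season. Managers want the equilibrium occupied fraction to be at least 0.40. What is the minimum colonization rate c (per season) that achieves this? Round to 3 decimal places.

0.850

p* = 1 − e/c ≥ 0.40 requires e/c ≤ 0.6000, i.e. c ≥ e/0.6000.
c_min = 0.51/0.6000 = 0.8500.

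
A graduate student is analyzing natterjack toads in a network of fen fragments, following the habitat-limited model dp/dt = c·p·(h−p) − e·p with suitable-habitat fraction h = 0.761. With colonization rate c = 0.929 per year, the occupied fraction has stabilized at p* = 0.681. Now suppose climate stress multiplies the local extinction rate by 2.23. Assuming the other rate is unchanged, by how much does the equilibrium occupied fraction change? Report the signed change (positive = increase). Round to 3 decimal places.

-0.098

Balance c(h−p*) = e gives e = 0.929×(0.761 − 0.68100) = 0.07432.
New p* = 0.761 − e/c = 0.761 − 0.16573/0.92900 = 0.58260.
Δp* = 0.58260 − 0.68100 = -0.09840.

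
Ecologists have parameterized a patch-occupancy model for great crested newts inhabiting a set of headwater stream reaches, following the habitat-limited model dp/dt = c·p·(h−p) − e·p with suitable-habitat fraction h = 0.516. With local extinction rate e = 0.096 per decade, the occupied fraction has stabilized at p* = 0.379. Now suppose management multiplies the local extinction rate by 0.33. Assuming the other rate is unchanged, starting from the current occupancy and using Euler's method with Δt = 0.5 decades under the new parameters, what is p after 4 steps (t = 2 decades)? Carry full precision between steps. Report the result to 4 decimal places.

Balance c(h−p*) = e gives c = e/(0.516 − 0.37900) = 0.096/0.13700 = 0.70073.
Starting from p₀ = 0.37900; update p ← p + (dp/dt)·Δt with the new parameters.
  1  |  dp/dt·Δt = +0.012189  |  p_1 = 0.391189
  2  |  dp/dt·Δt = +0.010910  |  p_2 = 0.402099
  3  |  dp/dt·Δt = +0.009677  |  p_3 = 0.411776
  4  |  dp/dt·Δt = +0.008514  |  p_4 = 0.420290

0.4203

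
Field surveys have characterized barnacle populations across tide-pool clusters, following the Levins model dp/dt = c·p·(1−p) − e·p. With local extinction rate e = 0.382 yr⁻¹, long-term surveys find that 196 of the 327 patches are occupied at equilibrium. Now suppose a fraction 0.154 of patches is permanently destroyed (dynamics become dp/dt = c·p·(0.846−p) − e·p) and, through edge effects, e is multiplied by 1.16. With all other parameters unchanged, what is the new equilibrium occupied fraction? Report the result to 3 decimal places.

0.381

Observed p* = 196/327 = 0.59939.
Balance c(1−p*) = e gives c = e/(1 − 0.59939) = 0.382/0.40061 = 0.95355.
New p* = 0.846 − e/c = 0.846 − 0.44312/0.95355 = 0.38129.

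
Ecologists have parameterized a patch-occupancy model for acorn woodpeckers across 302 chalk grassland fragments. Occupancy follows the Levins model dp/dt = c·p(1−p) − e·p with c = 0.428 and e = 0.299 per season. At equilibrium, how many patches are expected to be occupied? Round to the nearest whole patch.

91

p* = 1 − e/c = 1 − 0.299/0.428 = 0.3014.
Expected occupied patches = N × p* = 302 × 0.3014 = 91.02 ≈ 91.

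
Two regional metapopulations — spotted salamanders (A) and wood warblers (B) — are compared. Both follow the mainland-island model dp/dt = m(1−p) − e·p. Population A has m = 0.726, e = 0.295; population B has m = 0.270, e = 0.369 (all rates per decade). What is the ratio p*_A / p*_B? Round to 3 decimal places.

A: p*_A = m/(m+e) = 0.726/1.0210 = 0.7111.
B: p*_B = 0.270/0.6390 = 0.4225.
p*_A / p*_B = 0.7111/0.4225 = 1.6829.

1.683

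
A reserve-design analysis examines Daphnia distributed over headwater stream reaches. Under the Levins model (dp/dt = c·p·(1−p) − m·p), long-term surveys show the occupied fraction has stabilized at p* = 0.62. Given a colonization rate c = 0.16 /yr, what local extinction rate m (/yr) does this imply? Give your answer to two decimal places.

At equilibrium c(1−p*) = m.
m = 0.16 × (1 − 0.62) = 0.16 × 0.3800 = 0.0608.

0.06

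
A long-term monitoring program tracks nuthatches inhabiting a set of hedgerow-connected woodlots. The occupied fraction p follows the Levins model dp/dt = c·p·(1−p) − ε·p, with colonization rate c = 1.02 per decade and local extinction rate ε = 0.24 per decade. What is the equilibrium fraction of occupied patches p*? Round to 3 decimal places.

0.765

Setting dp/dt = 0 and dividing through by p* gives c·(1−p*) = ε.
So p* = 1 − ε/c = 1 − 0.24/1.02 = 1 − 0.2353 = 0.7647.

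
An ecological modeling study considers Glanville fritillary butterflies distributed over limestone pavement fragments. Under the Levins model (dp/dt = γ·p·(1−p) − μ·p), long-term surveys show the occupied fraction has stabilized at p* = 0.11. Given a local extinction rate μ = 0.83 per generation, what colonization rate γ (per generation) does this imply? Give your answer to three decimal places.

At equilibrium γ(1−p*) = μ, so γ = μ/(1−p*).
γ = 0.83/(1 − 0.11) = 0.83/0.8900 = 0.9326.

0.933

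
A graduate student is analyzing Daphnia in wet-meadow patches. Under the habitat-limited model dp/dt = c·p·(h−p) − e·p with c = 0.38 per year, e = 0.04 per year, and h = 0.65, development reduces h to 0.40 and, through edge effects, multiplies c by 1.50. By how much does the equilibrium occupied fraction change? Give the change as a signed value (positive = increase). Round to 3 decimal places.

Before: p* = h − e/c = 0.65 − 0.04/0.38 = 0.65 − 0.1053 = 0.5447.
After: c = 0.57, e = 0.04, h = 0.40; p* = 0.40 − 0.04/0.57 = 0.3298.
Δp* = 0.3298 − 0.5447 = -0.2149.

-0.215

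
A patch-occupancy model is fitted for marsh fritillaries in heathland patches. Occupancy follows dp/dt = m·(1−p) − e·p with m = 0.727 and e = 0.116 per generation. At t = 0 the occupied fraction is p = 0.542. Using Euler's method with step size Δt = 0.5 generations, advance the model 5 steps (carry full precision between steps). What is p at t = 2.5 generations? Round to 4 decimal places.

Update rule: p ← p + [m·(1−p) − e·p]·Δt with Δt = 0.5.
  1  |  dp/dt·Δt = +0.135047  |  p_1 = 0.677047
  2  |  dp/dt·Δt = +0.078125  |  p_2 = 0.755172
  3  |  dp/dt·Δt = +0.045195  |  p_3 = 0.800367
  4  |  dp/dt·Δt = +0.026145  |  p_4 = 0.826512
  5  |  dp/dt·Δt = +0.015125  |  p_5 = 0.841637

0.8416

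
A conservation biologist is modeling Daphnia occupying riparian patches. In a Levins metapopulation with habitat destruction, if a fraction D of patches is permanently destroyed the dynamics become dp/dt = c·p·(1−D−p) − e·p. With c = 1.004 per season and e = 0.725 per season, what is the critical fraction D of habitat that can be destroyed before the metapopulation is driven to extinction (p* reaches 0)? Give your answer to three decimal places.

0.278

The nontrivial equilibrium is p* = (1−D) − e/c; extinction occurs when this hits zero.
So D_crit = 1 − e/c = 1 − 0.725/1.004 = 1 − 0.7221 = 0.2779.
Note this equals the original equilibrium occupancy — the Levins extinction-debt result.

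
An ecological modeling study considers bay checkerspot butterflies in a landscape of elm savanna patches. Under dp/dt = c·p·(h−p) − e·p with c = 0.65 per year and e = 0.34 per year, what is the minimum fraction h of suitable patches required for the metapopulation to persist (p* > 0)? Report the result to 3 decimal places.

0.523

p* = h − e/c is positive only when h > e/c.
h_min = e/c = 0.34/0.65 = 0.5231.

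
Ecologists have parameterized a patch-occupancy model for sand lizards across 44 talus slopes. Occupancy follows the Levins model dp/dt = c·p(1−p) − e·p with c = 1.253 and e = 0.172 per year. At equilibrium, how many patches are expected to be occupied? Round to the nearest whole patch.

p* = 1 − e/c = 1 − 0.172/1.253 = 0.8627.
Expected occupied patches = N × p* = 44 × 0.8627 = 37.96 ≈ 38.

38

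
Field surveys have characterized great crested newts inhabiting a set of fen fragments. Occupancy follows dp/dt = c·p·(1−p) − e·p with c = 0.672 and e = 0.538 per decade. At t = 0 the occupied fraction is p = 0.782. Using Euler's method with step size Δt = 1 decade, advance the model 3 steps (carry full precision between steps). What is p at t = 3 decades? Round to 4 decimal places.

0.3385

Update rule: p ← p + [c·p·(1−p) − e·p]·Δt with Δt = 1.
  1  |  dp/dt·Δt = -0.306156  |  p_1 = 0.475844
  2  |  dp/dt·Δt = -0.088396  |  p_2 = 0.387448
  3  |  dp/dt·Δt = -0.048960  |  p_3 = 0.338488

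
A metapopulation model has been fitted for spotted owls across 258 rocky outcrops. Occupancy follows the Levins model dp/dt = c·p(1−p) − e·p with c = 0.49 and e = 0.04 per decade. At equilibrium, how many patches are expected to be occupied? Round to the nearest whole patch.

p* = 1 − e/c = 1 − 0.04/0.49 = 0.9184.
Expected occupied patches = N × p* = 258 × 0.9184 = 236.94 ≈ 237.

237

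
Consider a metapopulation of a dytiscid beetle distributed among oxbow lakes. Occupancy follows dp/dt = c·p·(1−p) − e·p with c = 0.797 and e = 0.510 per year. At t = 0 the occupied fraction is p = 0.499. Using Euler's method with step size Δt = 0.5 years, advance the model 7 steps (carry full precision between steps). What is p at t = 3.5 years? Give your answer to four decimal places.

0.3959

Update rule: p ← p + [c·p·(1−p) − e·p]·Δt with Δt = 0.5.
  1  |  dp/dt·Δt = -0.027620  |  p_1 = 0.471380
  2  |  dp/dt·Δt = -0.020903  |  p_2 = 0.450476
  3  |  dp/dt·Δt = -0.016224  |  p_3 = 0.434253
  4  |  dp/dt·Δt = -0.012832  |  p_4 = 0.421421
  5  |  dp/dt·Δt = -0.010298  |  p_5 = 0.411123
  6  |  dp/dt·Δt = -0.008359  |  p_6 = 0.402764
  7  |  dp/dt·Δt = -0.006847  |  p_7 = 0.395916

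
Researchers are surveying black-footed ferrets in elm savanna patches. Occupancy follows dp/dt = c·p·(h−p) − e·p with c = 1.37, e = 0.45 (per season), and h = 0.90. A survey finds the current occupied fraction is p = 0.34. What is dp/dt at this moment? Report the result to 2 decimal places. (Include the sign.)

Colonization term: c·p·(h−p) = 1.37×0.34×0.5600 = 0.26085.
Extinction term: e·p = 0.15300.
dp/dt = 0.26085 − 0.15300 = 0.10785.

0.11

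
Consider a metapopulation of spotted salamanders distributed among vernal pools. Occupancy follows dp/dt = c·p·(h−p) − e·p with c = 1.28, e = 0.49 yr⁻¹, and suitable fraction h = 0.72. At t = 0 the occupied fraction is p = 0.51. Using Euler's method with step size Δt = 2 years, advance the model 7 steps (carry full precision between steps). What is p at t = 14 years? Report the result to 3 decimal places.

Update rule: p ← p + [c·p·(h−p) − e·p]·Δt with Δt = 2.
t = 2: p = 0.51000 + (-0.22562) = 0.28438
t = 4: p = 0.28438 + (+0.03845) = 0.32282
t = 6: p = 0.32282 + (+0.01187) = 0.33469
t = 8: p = 0.33469 + (+0.00214) = 0.33683
t = 10: p = 0.33683 + (+0.00031) = 0.33714
t = 12: p = 0.33714 + (+0.00004) = 0.33718
t = 14: p = 0.33718 + (+0.00001) = 0.33719

0.337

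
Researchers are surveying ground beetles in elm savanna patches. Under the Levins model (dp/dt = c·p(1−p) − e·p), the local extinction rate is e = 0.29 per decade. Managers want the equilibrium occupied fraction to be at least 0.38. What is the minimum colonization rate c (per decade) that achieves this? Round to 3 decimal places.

0.468

p* = 1 − e/c ≥ 0.38 requires e/c ≤ 0.6200, i.e. c ≥ e/0.6200.
c_min = 0.29/0.6200 = 0.4677.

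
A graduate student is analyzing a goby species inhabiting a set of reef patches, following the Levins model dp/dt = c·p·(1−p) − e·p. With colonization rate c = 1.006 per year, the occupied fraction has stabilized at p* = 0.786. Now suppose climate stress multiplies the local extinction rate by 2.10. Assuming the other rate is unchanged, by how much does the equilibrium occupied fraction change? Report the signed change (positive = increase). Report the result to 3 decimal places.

-0.235

Balance c(1−p*) = e gives e = 1.006×(1 − 0.78600) = 0.21528.
New p* = 1 − e/c = 1 − 0.45209/1.00600 = 0.55061.
Δp* = 0.55061 − 0.78600 = -0.23539.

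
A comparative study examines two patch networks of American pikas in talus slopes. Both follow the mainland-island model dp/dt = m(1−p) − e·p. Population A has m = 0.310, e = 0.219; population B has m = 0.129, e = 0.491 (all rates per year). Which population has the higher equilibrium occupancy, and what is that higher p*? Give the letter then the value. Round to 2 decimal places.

A: p*_A = m/(m+e) = 0.310/0.5290 = 0.5860.
B: p*_B = 0.129/0.6200 = 0.2081.
A is higher at 0.5860.

A, 0.59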